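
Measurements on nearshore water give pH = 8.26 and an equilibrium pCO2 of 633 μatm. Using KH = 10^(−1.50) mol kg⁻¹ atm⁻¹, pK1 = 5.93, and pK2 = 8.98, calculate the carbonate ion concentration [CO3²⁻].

[CO3²⁻] = 0.815 mmol/kg

[CO2*] = KH · pCO2 = 10^(−1.50) × 633×10^-6 = 2.002×10^-5 mol/kg
α₀ = 1/(1 + K1/[H⁺] + K1K2/[H⁺]²) = 1/(1 + 10^+2.33 + 10^+1.61) = 0.003913
DIC = [CO2*]/α₀ = 2.002×10^-5 / 0.003913 = 5.115 mmol/kg
[CO3²⁻] = α₂·DIC; α₂ = 0.1594, so [CO3²⁻] = 0.1594 × 5.115 = 0.815 mmol/kg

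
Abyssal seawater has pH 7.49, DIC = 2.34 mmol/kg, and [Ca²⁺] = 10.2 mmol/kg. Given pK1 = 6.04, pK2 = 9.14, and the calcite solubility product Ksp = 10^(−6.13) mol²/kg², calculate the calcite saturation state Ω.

Ω = 0.681

α₂ = 1 / (1 + [H⁺]/K2 + [H⁺]²/(K1K2)) = 1 / (1 + 10^+1.65 + 10^+0.20)
   = 1 / (1 + 44.668 + 1.5849) = 1/47.253 = 0.02116
[CO3²⁻] = α₂ × DIC = 0.02116 × 2.34 = 0.04952 mmol/kg
Ksp = 10^(−6.13) = 7.413×10^-7
Ω = [Ca²⁺][CO3²⁻]/Ksp = (10.2×10^-3)(4.952×10^-5) / 7.413×10^-7 = 0.681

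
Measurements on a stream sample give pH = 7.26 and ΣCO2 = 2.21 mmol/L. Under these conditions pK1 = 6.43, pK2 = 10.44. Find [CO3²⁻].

[CO3²⁻] = 1.27 μmol/L

α₂ = 1 / (1 + [H⁺]/K2 + [H⁺]²/(K1K2)) = 1 / (1 + 10^+3.18 + 10^+2.35)
   = 1 / (1 + 1513.6 + 223.87) = 1/1738.4 = 0.0005752
[CO3²⁻] = α₂ × DIC = 0.0005752 × 2.21 = 0.00127 mmol/L = 1.27 μmol/L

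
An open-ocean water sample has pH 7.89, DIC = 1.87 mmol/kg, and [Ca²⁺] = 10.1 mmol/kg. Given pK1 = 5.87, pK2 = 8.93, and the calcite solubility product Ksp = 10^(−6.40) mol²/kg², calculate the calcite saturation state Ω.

Ω = 3.93

α₂ = 1 / (1 + [H⁺]/K2 + [H⁺]²/(K1K2)) = 1 / (1 + 10^+1.04 + 10^-0.98)
   = 1 / (1 + 10.965 + 0.10471) = 1/12.069 = 0.08285
[CO3²⁻] = α₂ × DIC = 0.08285 × 1.87 = 0.1549 mmol/kg
Ksp = 10^(−6.40) = 3.981×10^-7
Ω = [Ca²⁺][CO3²⁻]/Ksp = (10.1×10^-3)(1.549×10^-4) / 3.981×10^-7 = 3.93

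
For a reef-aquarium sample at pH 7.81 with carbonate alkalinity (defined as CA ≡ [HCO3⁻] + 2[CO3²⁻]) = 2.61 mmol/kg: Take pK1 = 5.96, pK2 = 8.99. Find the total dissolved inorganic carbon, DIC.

DIC = 2.49 mmol/kg

CA = [HCO3⁻] + 2[CO3²⁻] = (α₁ + 2α₂)·DIC
At pH 7.81: [H⁺]/K1 = 10^-1.85 = 0.014125, K2/[H⁺] = 10^-1.18 = 0.066069
α₁ = 1/(1 + 0.014125 + 0.066069) = 1/1.0802 = 0.9258; α₂ = α₁·K2/[H⁺] = 0.06116
α₁ + 2α₂ = 1.0481
DIC = CA / (α₁ + 2α₂) = 2.61 / 1.0481 = 2.49 mmol/kg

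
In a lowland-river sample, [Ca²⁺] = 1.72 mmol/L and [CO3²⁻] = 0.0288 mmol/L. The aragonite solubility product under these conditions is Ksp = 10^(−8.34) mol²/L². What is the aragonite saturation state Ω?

Ω = 10.8

Ksp = 10^(−8.34) = 4.571×10^-9
Ω = [Ca²⁺][CO3²⁻]/Ksp = (1.72×10^-3)(0.0288×10^-3) / 4.571×10^-9 = 10.8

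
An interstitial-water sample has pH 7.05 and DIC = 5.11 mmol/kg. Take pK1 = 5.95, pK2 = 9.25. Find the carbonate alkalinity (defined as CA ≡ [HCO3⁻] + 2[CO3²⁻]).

CA = 4.77 mmol/kg

CA = [HCO3⁻] + 2[CO3²⁻] = (α₁ + 2α₂)·DIC
At pH 7.05: [H⁺]/K1 = 10^-1.10 = 0.079433, K2/[H⁺] = 10^-2.20 = 0.0063096
α₁ = 1/(1 + 0.079433 + 0.0063096) = 1/1.0857 = 0.9210; α₂ = α₁·K2/[H⁺] = 0.005811
α₁ + 2α₂ = 0.9327
CA = 0.9327 × 5.11 = 4.77 mmol/kg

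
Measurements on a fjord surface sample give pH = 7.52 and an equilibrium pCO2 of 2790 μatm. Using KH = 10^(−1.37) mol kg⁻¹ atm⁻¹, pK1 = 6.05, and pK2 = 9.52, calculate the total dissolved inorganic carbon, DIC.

[CO2*] = KH · pCO2 = 10^(−1.37) × 2790×10^-6 = 1.190×10^-4 mol/kg
α₀ = 1/(1 + K1/[H⁺] + K1K2/[H⁺]²) = 1/(1 + 10^+1.47 + 10^-0.53) = 0.03246
DIC = [CO2*]/α₀ = 1.190×10^-4 / 0.03246 = 3.67 mmol/kg

DIC = 3.67 mmol/kg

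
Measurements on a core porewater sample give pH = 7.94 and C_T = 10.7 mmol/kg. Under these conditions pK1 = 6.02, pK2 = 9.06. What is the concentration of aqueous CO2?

[CO2*] = 0.118 mmol/kg

α₀ = 1 / (1 + K1/[H⁺] + K1K2/[H⁺]²) = 1 / (1 + 10^+1.92 + 10^+0.80)
   = 1 / (1 + 83.176 + 6.3096) = 1/90.486 = 0.01105
[CO2*] = α₀ × DIC = 0.01105 × 10.7 = 0.118 mmol/kg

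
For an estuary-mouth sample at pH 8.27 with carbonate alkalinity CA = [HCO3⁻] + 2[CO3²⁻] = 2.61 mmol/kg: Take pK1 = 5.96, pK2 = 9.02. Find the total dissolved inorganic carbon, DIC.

CA = [HCO3⁻] + 2[CO3²⁻] = (α₁ + 2α₂)·DIC
At pH 8.27: [H⁺]/K1 = 10^-2.31 = 0.0048978, K2/[H⁺] = 10^-0.75 = 0.17783
α₁ = 1/(1 + 0.0048978 + 0.17783) = 1/1.1827 = 0.8455; α₂ = α₁·K2/[H⁺] = 0.1504
α₁ + 2α₂ = 1.1462
DIC = CA / (α₁ + 2α₂) = 2.61 / 1.1462 = 2.28 mmol/kg

DIC = 2.28 mmol/kg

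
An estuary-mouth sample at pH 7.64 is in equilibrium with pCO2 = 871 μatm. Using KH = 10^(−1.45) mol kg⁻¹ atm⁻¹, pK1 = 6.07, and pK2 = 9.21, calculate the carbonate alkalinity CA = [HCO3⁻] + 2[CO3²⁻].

[CO2*] = KH · pCO2 = 10^(−1.45) × 871×10^-6 = 3.090×10^-5 mol/kg
α₀ = 1/(1 + K1/[H⁺] + K1K2/[H⁺]²) = 1/(1 + 10^+1.57 + 10^-0.00) = 0.02554
DIC = [CO2*]/α₀ = 3.090×10^-5 / 0.02554 = 1.210 mmol/kg
CA = (α₁ + 2α₂)·DIC = (0.9489 + 2×0.02554) × 1.210 = 1.21 mmol/kg

CA = 1.21 mmol/kg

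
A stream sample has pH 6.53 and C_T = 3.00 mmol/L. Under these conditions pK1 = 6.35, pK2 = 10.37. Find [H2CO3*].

α₀ = 1 / (1 + K1/[H⁺] + K1K2/[H⁺]²) = 1 / (1 + 10^+0.18 + 10^-3.66)
   = 1 / (1 + 1.5136 + 0.00021878) = 1/2.5138 = 0.3978
[CO2*] = α₀ × DIC = 0.3978 × 3.00 = 1.19 mmol/L

[CO2*] = 1.19 mmol/L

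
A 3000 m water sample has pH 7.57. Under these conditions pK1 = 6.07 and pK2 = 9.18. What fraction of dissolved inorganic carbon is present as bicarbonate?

α₁ = 0.947

α₁ = 1 / (1 + [H⁺]/K1 + K2/[H⁺]) = 1 / (1 + 10^-1.50 + 10^-1.61)
   = 1 / (1 + 0.031623 + 0.024547) = 1/1.0562 = 0.9468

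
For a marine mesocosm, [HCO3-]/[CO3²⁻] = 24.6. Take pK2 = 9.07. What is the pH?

pH = 7.68

From K2 = [H⁺][CO3²⁻]/[HCO3-]:  pH = pK2 − log₁₀([HCO3-]/[CO3²⁻])
log₁₀(24.6) = +1.391
pH = 9.07 − (+1.391) = 7.68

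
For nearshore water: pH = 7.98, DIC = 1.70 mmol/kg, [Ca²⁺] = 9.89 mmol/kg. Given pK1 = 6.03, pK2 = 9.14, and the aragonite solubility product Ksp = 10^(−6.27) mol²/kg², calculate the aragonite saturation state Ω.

α₂ = 1 / (1 + [H⁺]/K2 + [H⁺]²/(K1K2)) = 1 / (1 + 10^+1.16 + 10^-0.79)
   = 1 / (1 + 14.454 + 0.16218) = 1/15.617 = 0.06403
[CO3²⁻] = α₂ × DIC = 0.06403 × 1.70 = 0.1089 mmol/kg
Ksp = 10^(−6.27) = 5.370×10^-7
Ω = [Ca²⁺][CO3²⁻]/Ksp = (9.89×10^-3)(1.089×10^-4) / 5.370×10^-7 = 2.00

Ω = 2.00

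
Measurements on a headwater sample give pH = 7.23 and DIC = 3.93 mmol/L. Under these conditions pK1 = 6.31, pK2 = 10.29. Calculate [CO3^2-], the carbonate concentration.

[CO3²⁻] = 3.05 μmol/L

α₂ = 1 / (1 + [H⁺]/K2 + [H⁺]²/(K1K2)) = 1 / (1 + 10^+3.06 + 10^+2.14)
   = 1 / (1 + 1148.2 + 138.04) = 1/1287.2 = 0.0007769
[CO3²⁻] = α₂ × DIC = 0.0007769 × 3.93 = 0.00305 mmol/L = 3.05 μmol/L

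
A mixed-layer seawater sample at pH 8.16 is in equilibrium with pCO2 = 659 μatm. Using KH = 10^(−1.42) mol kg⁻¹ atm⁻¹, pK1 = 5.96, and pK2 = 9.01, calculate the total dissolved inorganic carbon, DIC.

DIC = 4.56 mmol/kg

[CO2*] = KH · pCO2 = 10^(−1.42) × 659×10^-6 = 2.505×10^-5 mol/kg
α₀ = 1/(1 + K1/[H⁺] + K1K2/[H⁺]²) = 1/(1 + 10^+2.20 + 10^+1.35) = 0.005498
DIC = [CO2*]/α₀ = 2.505×10^-5 / 0.005498 = 4.56 mmol/kg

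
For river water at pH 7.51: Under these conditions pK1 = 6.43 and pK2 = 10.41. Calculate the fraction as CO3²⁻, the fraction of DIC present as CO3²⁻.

α₂ = 0.00116

α₂ = 1 / (1 + [H⁺]/K2 + [H⁺]²/(K1K2)) = 1 / (1 + 10^+2.90 + 10^+1.82)
   = 1 / (1 + 794.33 + 66.069) = 1/861.40 = 0.001161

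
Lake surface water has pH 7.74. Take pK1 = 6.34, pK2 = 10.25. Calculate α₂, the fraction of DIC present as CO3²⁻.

α₂ = 1 / (1 + [H⁺]/K2 + [H⁺]²/(K1K2)) = 1 / (1 + 10^+2.51 + 10^+1.11)
   = 1 / (1 + 323.59 + 12.882) = 1/337.48 = 0.002963

α₂ = 0.00296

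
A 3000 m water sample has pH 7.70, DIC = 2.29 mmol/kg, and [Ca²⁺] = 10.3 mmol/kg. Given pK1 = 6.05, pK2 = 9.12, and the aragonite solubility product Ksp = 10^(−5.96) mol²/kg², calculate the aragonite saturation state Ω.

Ω = 0.771

α₂ = 1 / (1 + [H⁺]/K2 + [H⁺]²/(K1K2)) = 1 / (1 + 10^+1.42 + 10^-0.23)
   = 1 / (1 + 26.303 + 0.58884) = 1/27.892 = 0.03585
[CO3²⁻] = α₂ × DIC = 0.03585 × 2.29 = 0.08210 mmol/kg
Ksp = 10^(−5.96) = 1.096×10^-6
Ω = [Ca²⁺][CO3²⁻]/Ksp = (10.3×10^-3)(8.210×10^-5) / 1.096×10^-6 = 0.771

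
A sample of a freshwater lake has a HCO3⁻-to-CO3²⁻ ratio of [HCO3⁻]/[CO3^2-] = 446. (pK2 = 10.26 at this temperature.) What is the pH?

pH = 7.61

From K2 = [H⁺][CO3^2-]/[HCO3⁻]:  pH = pK2 − log₁₀([HCO3⁻]/[CO3^2-])
log₁₀(446) = +2.649
pH = 10.26 − (+2.649) = 7.61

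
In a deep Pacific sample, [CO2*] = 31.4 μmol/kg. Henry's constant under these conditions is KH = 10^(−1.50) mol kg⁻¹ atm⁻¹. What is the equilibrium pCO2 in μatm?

KH = 10^(−1.50) = 3.162×10^-2 mol kg⁻¹ atm⁻¹
pCO2 = [CO2*]/KH = 31.4×10^-6 / 3.162×10^-2 = 9.93×10^-4 atm = 993 μatm

pCO2 = 993 μatm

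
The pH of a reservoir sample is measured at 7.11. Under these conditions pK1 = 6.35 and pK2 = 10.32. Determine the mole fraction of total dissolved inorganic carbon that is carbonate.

α₂ = 1 / (1 + [H⁺]/K2 + [H⁺]²/(K1K2)) = 1 / (1 + 10^+3.21 + 10^+2.45)
   = 1 / (1 + 1621.8 + 281.84) = 1/1904.6 = 0.0005250

α₂ = 0.000525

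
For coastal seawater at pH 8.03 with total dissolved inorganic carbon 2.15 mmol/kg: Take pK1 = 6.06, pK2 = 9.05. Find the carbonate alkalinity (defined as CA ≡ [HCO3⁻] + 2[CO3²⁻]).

CA = 2.31 mmol/kg

CA = [HCO3⁻] + 2[CO3²⁻] = (α₁ + 2α₂)·DIC
At pH 8.03: [H⁺]/K1 = 10^-1.97 = 0.010715, K2/[H⁺] = 10^-1.02 = 0.095499
α₁ = 1/(1 + 0.010715 + 0.095499) = 1/1.1062 = 0.9040; α₂ = α₁·K2/[H⁺] = 0.08633
α₁ + 2α₂ = 1.0766
CA = 1.0766 × 2.15 = 2.31 mmol/kg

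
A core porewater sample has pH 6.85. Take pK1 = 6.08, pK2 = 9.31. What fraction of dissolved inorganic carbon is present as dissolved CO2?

α₀ = 1 / (1 + K1/[H⁺] + K1K2/[H⁺]²) = 1 / (1 + 10^+0.77 + 10^-1.69)
   = 1 / (1 + 5.8884 + 0.020417) = 1/6.9089 = 0.1447

α₀ = 0.145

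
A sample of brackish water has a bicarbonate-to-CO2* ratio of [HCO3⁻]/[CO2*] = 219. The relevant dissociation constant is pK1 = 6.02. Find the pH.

pH = 8.36

From K1 = [H⁺][HCO3⁻]/[CO2*]:  pH = pK1 + log₁₀([HCO3⁻]/[CO2*])
log₁₀(219) = +2.340
pH = 6.02 + (+2.340) = 8.36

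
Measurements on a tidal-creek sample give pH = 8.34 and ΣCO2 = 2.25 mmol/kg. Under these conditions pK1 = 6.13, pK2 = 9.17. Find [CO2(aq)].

[CO2*] = 12.0 μmol/kg

α₀ = 1 / (1 + K1/[H⁺] + K1K2/[H⁺]²) = 1 / (1 + 10^+2.21 + 10^+1.38)
   = 1 / (1 + 162.18 + 23.988) = 1/187.17 = 0.005343
[CO2*] = α₀ × DIC = 0.005343 × 2.25 = 0.0120 mmol/kg = 12.0 μmol/kg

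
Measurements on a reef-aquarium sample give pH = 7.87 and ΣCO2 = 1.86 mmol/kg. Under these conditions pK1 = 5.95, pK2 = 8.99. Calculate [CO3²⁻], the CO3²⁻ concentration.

α₂ = 1 / (1 + [H⁺]/K2 + [H⁺]²/(K1K2)) = 1 / (1 + 10^+1.12 + 10^-0.80)
   = 1 / (1 + 13.183 + 0.15849) = 1/14.341 = 0.06973
[CO3²⁻] = α₂ × DIC = 0.06973 × 1.86 = 0.130 mmol/kg

[CO3²⁻] = 0.130 mmol/kg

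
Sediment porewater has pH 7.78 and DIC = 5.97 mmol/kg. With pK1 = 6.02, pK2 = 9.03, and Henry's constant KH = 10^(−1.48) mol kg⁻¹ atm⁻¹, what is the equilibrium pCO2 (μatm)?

α₀ = 1 / (1 + K1/[H⁺] + K1K2/[H⁺]²) = 1 / (1 + 10^+1.76 + 10^+0.51)
   = 1 / (1 + 57.544 + 3.2359) = 1/61.780 = 0.01619
[CO2*] = α₀ × DIC = 0.01619 × 5.97 = 0.09663 mmol/kg
pCO2 = [CO2*]/KH = 9.663×10^-5 / 3.311×10^-2 = 2920 μatm

pCO2 = 2920 μatm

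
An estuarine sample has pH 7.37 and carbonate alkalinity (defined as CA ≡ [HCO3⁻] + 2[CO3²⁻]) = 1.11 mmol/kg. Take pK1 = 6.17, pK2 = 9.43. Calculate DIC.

CA = [HCO3⁻] + 2[CO3²⁻] = (α₁ + 2α₂)·DIC
At pH 7.37: [H⁺]/K1 = 10^-1.20 = 0.063096, K2/[H⁺] = 10^-2.06 = 0.0087096
α₁ = 1/(1 + 0.063096 + 0.0087096) = 1/1.0718 = 0.9330; α₂ = α₁·K2/[H⁺] = 0.008126
α₁ + 2α₂ = 0.9493
DIC = CA / (α₁ + 2α₂) = 1.11 / 0.9493 = 1.17 mmol/kg

DIC = 1.17 mmol/kg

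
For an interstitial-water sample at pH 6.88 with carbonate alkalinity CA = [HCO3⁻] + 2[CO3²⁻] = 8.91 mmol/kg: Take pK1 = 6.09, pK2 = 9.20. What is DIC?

DIC = 10.3 mmol/kg

CA = [HCO3⁻] + 2[CO3²⁻] = (α₁ + 2α₂)·DIC
At pH 6.88: [H⁺]/K1 = 10^-0.79 = 0.16218, K2/[H⁺] = 10^-2.32 = 0.0047863
α₁ = 1/(1 + 0.16218 + 0.0047863) = 1/1.1670 = 0.8569; α₂ = α₁·K2/[H⁺] = 0.004101
α₁ + 2α₂ = 0.8651
DIC = CA / (α₁ + 2α₂) = 8.91 / 0.8651 = 10.3 mmol/kg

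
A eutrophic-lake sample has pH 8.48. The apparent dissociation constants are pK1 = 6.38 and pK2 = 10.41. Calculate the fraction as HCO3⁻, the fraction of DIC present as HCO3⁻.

α₁ = 0.981

α₁ = 1 / (1 + [H⁺]/K1 + K2/[H⁺]) = 1 / (1 + 10^-2.10 + 10^-1.93)
   = 1 / (1 + 0.0079433 + 0.011749) = 1/1.0197 = 0.9807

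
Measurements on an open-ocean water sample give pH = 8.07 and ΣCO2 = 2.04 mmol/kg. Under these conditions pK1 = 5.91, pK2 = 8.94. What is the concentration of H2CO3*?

α₀ = 1 / (1 + K1/[H⁺] + K1K2/[H⁺]²) = 1 / (1 + 10^+2.16 + 10^+1.29)
   = 1 / (1 + 144.54 + 19.498) = 1/165.04 = 0.006059
[CO2*] = α₀ × DIC = 0.006059 × 2.04 = 0.0124 mmol/kg = 12.4 μmol/kg

[CO2*] = 12.4 μmol/kg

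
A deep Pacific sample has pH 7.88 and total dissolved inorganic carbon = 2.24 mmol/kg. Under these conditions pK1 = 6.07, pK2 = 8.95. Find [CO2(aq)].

[CO2*] = 0.0315 mmol/kg

α₀ = 1 / (1 + K1/[H⁺] + K1K2/[H⁺]²) = 1 / (1 + 10^+1.81 + 10^+0.74)
   = 1 / (1 + 64.565 + 5.4954) = 1/71.061 = 0.01407
[CO2*] = α₀ × DIC = 0.01407 × 2.24 = 0.0315 mmol/kg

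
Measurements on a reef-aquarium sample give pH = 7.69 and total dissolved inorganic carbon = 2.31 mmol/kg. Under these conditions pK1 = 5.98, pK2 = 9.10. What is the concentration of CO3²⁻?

α₂ = 1 / (1 + [H⁺]/K2 + [H⁺]²/(K1K2)) = 1 / (1 + 10^+1.41 + 10^-0.30)
   = 1 / (1 + 25.704 + 0.50119) = 1/27.205 = 0.03676
[CO3²⁻] = α₂ × DIC = 0.03676 × 2.31 = 0.0849 mmol/kg

[CO3²⁻] = 0.0849 mmol/kg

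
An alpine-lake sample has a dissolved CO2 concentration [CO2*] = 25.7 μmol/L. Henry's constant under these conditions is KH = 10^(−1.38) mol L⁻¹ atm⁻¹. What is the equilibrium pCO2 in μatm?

KH = 10^(−1.38) = 4.169×10^-2 mol L⁻¹ atm⁻¹
pCO2 = [CO2*]/KH = 25.7×10^-6 / 4.169×10^-2 = 6.17×10^-4 atm = 617 μatm

pCO2 = 617 μatm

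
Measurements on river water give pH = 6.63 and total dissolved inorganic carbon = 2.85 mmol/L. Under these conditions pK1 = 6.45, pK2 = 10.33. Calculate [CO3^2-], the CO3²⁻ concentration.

[CO3²⁻] = 0.342 μmol/L

α₂ = 1 / (1 + [H⁺]/K2 + [H⁺]²/(K1K2)) = 1 / (1 + 10^+3.70 + 10^+3.52)
   = 1 / (1 + 5011.9 + 3311.3) = 1/8324.2 = 0.0001201
[CO3²⁻] = α₂ × DIC = 0.0001201 × 2.85 = 0.000342 mmol/L = 0.342 μmol/L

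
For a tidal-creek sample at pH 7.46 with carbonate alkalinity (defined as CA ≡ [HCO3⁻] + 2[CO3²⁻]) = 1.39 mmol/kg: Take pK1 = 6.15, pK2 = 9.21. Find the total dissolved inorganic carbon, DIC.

DIC = 1.43 mmol/kg

CA = [HCO3⁻] + 2[CO3²⁻] = (α₁ + 2α₂)·DIC
At pH 7.46: [H⁺]/K1 = 10^-1.31 = 0.048978, K2/[H⁺] = 10^-1.75 = 0.017783
α₁ = 1/(1 + 0.048978 + 0.017783) = 1/1.0668 = 0.9374; α₂ = α₁·K2/[H⁺] = 0.01667
α₁ + 2α₂ = 0.9708
DIC = CA / (α₁ + 2α₂) = 1.39 / 0.9708 = 1.43 mmol/kg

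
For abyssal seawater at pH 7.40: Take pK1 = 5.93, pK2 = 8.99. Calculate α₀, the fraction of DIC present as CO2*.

α₀ = 1 / (1 + K1/[H⁺] + K1K2/[H⁺]²) = 1 / (1 + 10^+1.47 + 10^-0.12)
   = 1 / (1 + 29.512 + 0.75858) = 1/31.271 = 0.03198

α₀ = 0.0320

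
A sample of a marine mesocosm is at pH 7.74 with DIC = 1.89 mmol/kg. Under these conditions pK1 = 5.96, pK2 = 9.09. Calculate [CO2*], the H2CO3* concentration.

[CO2*] = 0.0296 mmol/kg

α₀ = 1 / (1 + K1/[H⁺] + K1K2/[H⁺]²) = 1 / (1 + 10^+1.78 + 10^+0.43)
   = 1 / (1 + 60.256 + 2.6915) = 1/63.947 = 0.01564
[CO2*] = α₀ × DIC = 0.01564 × 1.89 = 0.0296 mmol/kg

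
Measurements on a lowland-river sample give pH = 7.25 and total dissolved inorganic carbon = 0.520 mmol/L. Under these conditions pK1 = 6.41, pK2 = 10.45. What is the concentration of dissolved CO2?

α₀ = 1 / (1 + K1/[H⁺] + K1K2/[H⁺]²) = 1 / (1 + 10^+0.84 + 10^-2.36)
   = 1 / (1 + 6.9183 + 0.0043652) = 1/7.9227 = 0.1262
[CO2*] = α₀ × DIC = 0.1262 × 0.520 = 0.0656 mmol/L

[CO2*] = 0.0656 mmol/L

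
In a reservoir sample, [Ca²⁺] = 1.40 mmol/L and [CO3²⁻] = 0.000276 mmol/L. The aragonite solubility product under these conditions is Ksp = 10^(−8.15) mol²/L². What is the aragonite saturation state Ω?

Ω = 0.0546

Ksp = 10^(−8.15) = 7.079×10^-9
Ω = [Ca²⁺][CO3²⁻]/Ksp = (1.40×10^-3)(0.000276×10^-3) / 7.079×10^-9 = 0.0546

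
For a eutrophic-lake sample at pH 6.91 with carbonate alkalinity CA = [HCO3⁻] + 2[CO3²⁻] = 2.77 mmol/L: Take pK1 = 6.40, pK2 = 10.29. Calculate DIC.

CA = [HCO3⁻] + 2[CO3²⁻] = (α₁ + 2α₂)·DIC
At pH 6.91: [H⁺]/K1 = 10^-0.51 = 0.30903, K2/[H⁺] = 10^-3.38 = 0.00041687
α₁ = 1/(1 + 0.30903 + 0.00041687) = 1/1.3094 = 0.7637; α₂ = α₁·K2/[H⁺] = 0.0003184
α₁ + 2α₂ = 0.7643
DIC = CA / (α₁ + 2α₂) = 2.77 / 0.7643 = 3.62 mmol/L

DIC = 3.62 mmol/L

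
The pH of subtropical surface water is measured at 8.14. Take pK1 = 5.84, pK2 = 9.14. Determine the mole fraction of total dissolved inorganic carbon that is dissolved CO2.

α₀ = 1 / (1 + K1/[H⁺] + K1K2/[H⁺]²) = 1 / (1 + 10^+2.30 + 10^+1.30)
   = 1 / (1 + 199.53 + 19.953) = 1/220.48 = 0.004536

α₀ = 0.00454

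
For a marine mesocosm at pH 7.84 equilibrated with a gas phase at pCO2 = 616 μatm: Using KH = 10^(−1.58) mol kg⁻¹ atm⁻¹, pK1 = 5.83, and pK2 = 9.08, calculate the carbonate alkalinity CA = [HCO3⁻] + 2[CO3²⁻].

[CO2*] = KH · pCO2 = 10^(−1.58) × 616×10^-6 = 1.620×10^-5 mol/kg
α₀ = 1/(1 + K1/[H⁺] + K1K2/[H⁺]²) = 1/(1 + 10^+2.01 + 10^+0.77) = 0.009156
DIC = [CO2*]/α₀ = 1.620×10^-5 / 0.009156 = 1.770 mmol/kg
CA = (α₁ + 2α₂)·DIC = (0.9369 + 2×0.05391) × 1.770 = 1.85 mmol/kg

CA = 1.85 mmol/kg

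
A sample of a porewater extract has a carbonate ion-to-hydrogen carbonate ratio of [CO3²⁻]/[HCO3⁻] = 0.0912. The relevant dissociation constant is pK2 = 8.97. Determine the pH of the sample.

pH = 7.93

From K2 = [H⁺][CO3²⁻]/[HCO3⁻]:  pH = pK2 + log₁₀([CO3²⁻]/[HCO3⁻])
log₁₀(0.0912) = -1.040
pH = 8.97 + (-1.040) = 7.93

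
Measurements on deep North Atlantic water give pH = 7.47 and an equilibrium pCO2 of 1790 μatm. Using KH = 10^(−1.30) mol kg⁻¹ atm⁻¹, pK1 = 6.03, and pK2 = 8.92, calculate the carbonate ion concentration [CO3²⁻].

[CO2*] = KH · pCO2 = 10^(−1.30) × 1790×10^-6 = 8.971×10^-5 mol/kg
α₀ = 1/(1 + K1/[H⁺] + K1K2/[H⁺]²) = 1/(1 + 10^+1.44 + 10^-0.01) = 0.03388
DIC = [CO2*]/α₀ = 8.971×10^-5 / 0.03388 = 2.648 mmol/kg
[CO3²⁻] = α₂·DIC; α₂ = 0.03310, so [CO3²⁻] = 0.03310 × 2.648 = 0.0877 mmol/kg

[CO3²⁻] = 0.0877 mmol/kg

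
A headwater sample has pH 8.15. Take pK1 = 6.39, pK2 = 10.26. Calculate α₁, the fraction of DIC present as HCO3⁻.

α₁ = 1 / (1 + [H⁺]/K1 + K2/[H⁺]) = 1 / (1 + 10^-1.76 + 10^-2.11)
   = 1 / (1 + 0.017378 + 0.0077625) = 1/1.0251 = 0.9755

α₁ = 0.975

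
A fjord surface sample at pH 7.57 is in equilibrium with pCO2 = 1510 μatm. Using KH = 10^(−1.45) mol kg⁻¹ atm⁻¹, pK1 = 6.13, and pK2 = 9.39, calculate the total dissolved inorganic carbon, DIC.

DIC = 1.55 mmol/kg

[CO2*] = KH · pCO2 = 10^(−1.45) × 1510×10^-6 = 5.358×10^-5 mol/kg
α₀ = 1/(1 + K1/[H⁺] + K1K2/[H⁺]²) = 1/(1 + 10^+1.44 + 10^-0.38) = 0.03453
DIC = [CO2*]/α₀ = 5.358×10^-5 / 0.03453 = 1.55 mmol/kg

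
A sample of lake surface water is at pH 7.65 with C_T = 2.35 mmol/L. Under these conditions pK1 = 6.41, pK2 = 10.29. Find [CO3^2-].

α₂ = 1 / (1 + [H⁺]/K2 + [H⁺]²/(K1K2)) = 1 / (1 + 10^+2.64 + 10^+1.40)
   = 1 / (1 + 436.52 + 25.119) = 1/462.63 = 0.002162
[CO3²⁻] = α₂ × DIC = 0.002162 × 2.35 = 0.00508 mmol/L = 5.08 μmol/L

[CO3²⁻] = 5.08 μmol/L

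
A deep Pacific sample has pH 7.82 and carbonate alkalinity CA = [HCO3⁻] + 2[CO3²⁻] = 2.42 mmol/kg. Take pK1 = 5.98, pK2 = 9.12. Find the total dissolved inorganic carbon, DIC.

DIC = 2.34 mmol/kg

CA = [HCO3⁻] + 2[CO3²⁻] = (α₁ + 2α₂)·DIC
At pH 7.82: [H⁺]/K1 = 10^-1.84 = 0.014454, K2/[H⁺] = 10^-1.30 = 0.050119
α₁ = 1/(1 + 0.014454 + 0.050119) = 1/1.0646 = 0.9393; α₂ = α₁·K2/[H⁺] = 0.04708
α₁ + 2α₂ = 1.0335
DIC = CA / (α₁ + 2α₂) = 2.42 / 1.0335 = 2.34 mmol/kg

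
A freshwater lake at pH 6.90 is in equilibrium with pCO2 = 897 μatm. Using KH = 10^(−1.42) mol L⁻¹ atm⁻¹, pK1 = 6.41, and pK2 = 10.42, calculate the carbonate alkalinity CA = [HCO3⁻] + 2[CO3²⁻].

CA = 0.105 mmol/L

[CO2*] = KH · pCO2 = 10^(−1.42) × 897×10^-6 = 3.410×10^-5 mol/L
α₀ = 1/(1 + K1/[H⁺] + K1K2/[H⁺]²) = 1/(1 + 10^+0.49 + 10^-3.03) = 0.2444
DIC = [CO2*]/α₀ = 3.410×10^-5 / 0.2444 = 0.1395 mmol/L
CA = (α₁ + 2α₂)·DIC = (0.7553 + 2×0.0002281) × 0.1395 = 0.105 mmol/L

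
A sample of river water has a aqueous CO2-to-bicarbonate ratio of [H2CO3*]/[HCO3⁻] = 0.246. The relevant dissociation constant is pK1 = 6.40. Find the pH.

From K1 = [H⁺][HCO3⁻]/[H2CO3*]:  pH = pK1 − log₁₀([H2CO3*]/[HCO3⁻])
log₁₀(0.246) = -0.609
pH = 6.40 − (-0.609) = 7.01

pH = 7.01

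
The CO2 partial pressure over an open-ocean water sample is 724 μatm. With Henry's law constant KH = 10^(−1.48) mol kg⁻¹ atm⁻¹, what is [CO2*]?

[CO2*] = 24.0 μmol/kg

KH = 10^(−1.48) = 3.311×10^-2 mol kg⁻¹ atm⁻¹
[CO2*] = KH · pCO2 = 3.311×10^-2 × 724×10^-6 atm = 2.40×10^-5 mol/kg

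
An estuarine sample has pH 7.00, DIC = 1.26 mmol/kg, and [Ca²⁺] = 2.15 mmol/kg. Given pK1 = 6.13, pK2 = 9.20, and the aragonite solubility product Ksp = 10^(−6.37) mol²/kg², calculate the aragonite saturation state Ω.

α₂ = 1 / (1 + [H⁺]/K2 + [H⁺]²/(K1K2)) = 1 / (1 + 10^+2.20 + 10^+1.33)
   = 1 / (1 + 158.49 + 21.380) = 1/180.87 = 0.005529
[CO3²⁻] = α₂ × DIC = 0.005529 × 1.26 = 0.006966 mmol/kg = 6.966 μmol/kg
Ksp = 10^(−6.37) = 4.266×10^-7
Ω = [Ca²⁺][CO3²⁻]/Ksp = (2.15×10^-3)(6.966×10^-6) / 4.266×10^-7 = 0.0351

Ω = 0.0351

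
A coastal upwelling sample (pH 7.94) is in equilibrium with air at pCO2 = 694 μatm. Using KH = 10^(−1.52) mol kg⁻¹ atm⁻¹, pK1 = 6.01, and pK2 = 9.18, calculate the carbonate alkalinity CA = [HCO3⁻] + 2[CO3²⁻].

[CO2*] = KH · pCO2 = 10^(−1.52) × 694×10^-6 = 2.096×10^-5 mol/kg
α₀ = 1/(1 + K1/[H⁺] + K1K2/[H⁺]²) = 1/(1 + 10^+1.93 + 10^+0.69) = 0.01099
DIC = [CO2*]/α₀ = 2.096×10^-5 / 0.01099 = 1.907 mmol/kg
CA = (α₁ + 2α₂)·DIC = (0.9352 + 2×0.05381) × 1.907 = 1.99 mmol/kg

CA = 1.99 mmol/kg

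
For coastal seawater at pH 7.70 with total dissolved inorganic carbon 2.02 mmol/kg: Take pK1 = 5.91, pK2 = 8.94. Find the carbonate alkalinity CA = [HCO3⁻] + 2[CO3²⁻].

CA = 2.10 mmol/kg

CA = [HCO3⁻] + 2[CO3²⁻] = (α₁ + 2α₂)·DIC
At pH 7.70: [H⁺]/K1 = 10^-1.79 = 0.016218, K2/[H⁺] = 10^-1.24 = 0.057544
α₁ = 1/(1 + 0.016218 + 0.057544) = 1/1.0738 = 0.9313; α₂ = α₁·K2/[H⁺] = 0.05359
α₁ + 2α₂ = 1.0385
CA = 1.0385 × 2.02 = 2.10 mmol/kg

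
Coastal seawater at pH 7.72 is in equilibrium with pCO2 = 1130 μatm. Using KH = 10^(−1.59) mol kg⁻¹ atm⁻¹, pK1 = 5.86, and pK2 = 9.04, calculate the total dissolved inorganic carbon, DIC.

DIC = 2.23 mmol/kg

[CO2*] = KH · pCO2 = 10^(−1.59) × 1130×10^-6 = 2.905×10^-5 mol/kg
α₀ = 1/(1 + K1/[H⁺] + K1K2/[H⁺]²) = 1/(1 + 10^+1.86 + 10^+0.54) = 0.01300
DIC = [CO2*]/α₀ = 2.905×10^-5 / 0.01300 = 2.23 mmol/kg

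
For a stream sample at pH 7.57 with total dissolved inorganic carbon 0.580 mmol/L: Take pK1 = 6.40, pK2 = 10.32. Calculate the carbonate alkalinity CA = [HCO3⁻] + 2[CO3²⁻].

CA = [HCO3⁻] + 2[CO3²⁻] = (α₁ + 2α₂)·DIC
At pH 7.57: [H⁺]/K1 = 10^-1.17 = 0.067608, K2/[H⁺] = 10^-2.75 = 0.0017783
α₁ = 1/(1 + 0.067608 + 0.0017783) = 1/1.0694 = 0.9351; α₂ = α₁·K2/[H⁺] = 0.001663
α₁ + 2α₂ = 0.9384
CA = 0.9384 × 0.580 = 0.544 mmol/L

CA = 0.544 mmol/L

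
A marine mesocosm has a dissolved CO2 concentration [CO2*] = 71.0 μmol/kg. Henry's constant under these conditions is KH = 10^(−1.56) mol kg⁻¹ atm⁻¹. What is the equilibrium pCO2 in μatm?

KH = 10^(−1.56) = 2.754×10^-2 mol kg⁻¹ atm⁻¹
pCO2 = [CO2*]/KH = 71.0×10^-6 / 2.754×10^-2 = 2.58×10^-3 atm = 2580 μatm

pCO2 = 2580 μatm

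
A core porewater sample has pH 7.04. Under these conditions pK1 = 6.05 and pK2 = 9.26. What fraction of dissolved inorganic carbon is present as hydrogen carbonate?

α₁ = 1 / (1 + [H⁺]/K1 + K2/[H⁺]) = 1 / (1 + 10^-0.99 + 10^-2.22)
   = 1 / (1 + 0.10233 + 0.0060256) = 1/1.1084 = 0.9022

α₁ = 0.902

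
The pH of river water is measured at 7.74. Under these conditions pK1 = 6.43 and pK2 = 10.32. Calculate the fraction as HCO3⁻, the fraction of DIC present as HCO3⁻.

α₁ = 1 / (1 + [H⁺]/K1 + K2/[H⁺]) = 1 / (1 + 10^-1.31 + 10^-2.58)
   = 1 / (1 + 0.048978 + 0.0026303) = 1/1.0516 = 0.9509

α₁ = 0.951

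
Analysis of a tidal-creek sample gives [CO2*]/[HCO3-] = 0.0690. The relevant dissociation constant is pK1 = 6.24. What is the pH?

From K1 = [H⁺][HCO3-]/[CO2*]:  pH = pK1 − log₁₀([CO2*]/[HCO3-])
log₁₀(0.0690) = -1.161
pH = 6.24 − (-1.161) = 7.40

pH = 7.40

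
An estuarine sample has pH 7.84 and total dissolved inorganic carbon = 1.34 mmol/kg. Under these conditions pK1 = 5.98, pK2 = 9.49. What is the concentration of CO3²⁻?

[CO3²⁻] = 0.0290 mmol/kg

α₂ = 1 / (1 + [H⁺]/K2 + [H⁺]²/(K1K2)) = 1 / (1 + 10^+1.65 + 10^-0.21)
   = 1 / (1 + 44.668 + 0.61660) = 1/46.285 = 0.02161
[CO3²⁻] = α₂ × DIC = 0.02161 × 1.34 = 0.0290 mmol/kg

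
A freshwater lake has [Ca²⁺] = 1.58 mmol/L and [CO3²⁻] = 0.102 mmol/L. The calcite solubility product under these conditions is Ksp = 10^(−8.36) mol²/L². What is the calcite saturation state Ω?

Ksp = 10^(−8.36) = 4.365×10^-9
Ω = [Ca²⁺][CO3²⁻]/Ksp = (1.58×10^-3)(0.102×10^-3) / 4.365×10^-9 = 36.9

Ω = 36.9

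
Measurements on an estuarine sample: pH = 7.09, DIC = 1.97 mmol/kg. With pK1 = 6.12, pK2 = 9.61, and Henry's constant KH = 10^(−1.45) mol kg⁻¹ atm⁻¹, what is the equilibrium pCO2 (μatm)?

pCO2 = 5360 μatm

α₀ = 1 / (1 + K1/[H⁺] + K1K2/[H⁺]²) = 1 / (1 + 10^+0.97 + 10^-1.55)
   = 1 / (1 + 9.3325 + 0.028184) = 1/10.361 = 0.09652
[CO2*] = α₀ × DIC = 0.09652 × 1.97 = 0.1901 mmol/kg
pCO2 = [CO2*]/KH = 1.901×10^-4 / 3.548×10^-2 = 5360 μatm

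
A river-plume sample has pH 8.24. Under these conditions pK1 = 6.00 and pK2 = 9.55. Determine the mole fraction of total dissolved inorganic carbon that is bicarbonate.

α₁ = 0.948

α₁ = 1 / (1 + [H⁺]/K1 + K2/[H⁺]) = 1 / (1 + 10^-2.24 + 10^-1.31)
   = 1 / (1 + 0.0057544 + 0.048978) = 1/1.0547 = 0.9481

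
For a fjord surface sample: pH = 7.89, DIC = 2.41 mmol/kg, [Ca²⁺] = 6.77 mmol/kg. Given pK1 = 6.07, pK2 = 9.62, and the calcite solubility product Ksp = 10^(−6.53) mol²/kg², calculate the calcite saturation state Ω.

Ω = 0.996

α₂ = 1 / (1 + [H⁺]/K2 + [H⁺]²/(K1K2)) = 1 / (1 + 10^+1.73 + 10^-0.09)
   = 1 / (1 + 53.703 + 0.81283) = 1/55.516 = 0.01801
[CO3²⁻] = α₂ × DIC = 0.01801 × 2.41 = 0.04341 mmol/kg
Ksp = 10^(−6.53) = 2.951×10^-7
Ω = [Ca²⁺][CO3²⁻]/Ksp = (6.77×10^-3)(4.341×10^-5) / 2.951×10^-7 = 0.996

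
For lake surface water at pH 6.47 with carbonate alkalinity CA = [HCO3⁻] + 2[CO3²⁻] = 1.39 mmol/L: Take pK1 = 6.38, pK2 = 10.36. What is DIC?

CA = [HCO3⁻] + 2[CO3²⁻] = (α₁ + 2α₂)·DIC
At pH 6.47: [H⁺]/K1 = 10^-0.09 = 0.81283, K2/[H⁺] = 10^-3.89 = 0.00012882
α₁ = 1/(1 + 0.81283 + 0.00012882) = 1/1.8130 = 0.5516; α₂ = α₁·K2/[H⁺] = 7.106×10^-5
α₁ + 2α₂ = 0.5517
DIC = CA / (α₁ + 2α₂) = 1.39 / 0.5517 = 2.52 mmol/L

DIC = 2.52 mmol/L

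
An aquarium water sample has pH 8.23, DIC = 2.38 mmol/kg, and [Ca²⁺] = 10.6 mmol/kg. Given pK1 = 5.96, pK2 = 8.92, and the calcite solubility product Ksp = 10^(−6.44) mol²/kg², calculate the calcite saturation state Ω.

Ω = 11.7

α₂ = 1 / (1 + [H⁺]/K2 + [H⁺]²/(K1K2)) = 1 / (1 + 10^+0.69 + 10^-1.58)
   = 1 / (1 + 4.8978 + 0.026303) = 1/5.9241 = 0.1688
[CO3²⁻] = α₂ × DIC = 0.1688 × 2.38 = 0.4017 mmol/kg
Ksp = 10^(−6.44) = 3.631×10^-7
Ω = [Ca²⁺][CO3²⁻]/Ksp = (10.6×10^-3)(4.017×10^-4) / 3.631×10^-7 = 11.7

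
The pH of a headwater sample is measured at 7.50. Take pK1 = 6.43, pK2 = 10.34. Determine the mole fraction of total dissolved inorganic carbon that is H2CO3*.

α₀ = 1 / (1 + K1/[H⁺] + K1K2/[H⁺]²) = 1 / (1 + 10^+1.07 + 10^-1.77)
   = 1 / (1 + 11.749 + 0.016982) = 1/12.766 = 0.07833

α₀ = 0.0783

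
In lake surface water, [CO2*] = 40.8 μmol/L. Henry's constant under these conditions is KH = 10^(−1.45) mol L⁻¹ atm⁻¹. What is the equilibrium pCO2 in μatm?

KH = 10^(−1.45) = 3.548×10^-2 mol L⁻¹ atm⁻¹
pCO2 = [CO2*]/KH = 40.8×10^-6 / 3.548×10^-2 = 1.15×10^-3 atm = 1150 μatm

pCO2 = 1150 μatm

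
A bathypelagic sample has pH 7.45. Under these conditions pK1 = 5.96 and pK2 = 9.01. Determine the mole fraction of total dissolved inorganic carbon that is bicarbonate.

α₁ = 0.943

α₁ = 1 / (1 + [H⁺]/K1 + K2/[H⁺]) = 1 / (1 + 10^-1.49 + 10^-1.56)
   = 1 / (1 + 0.032359 + 0.027542) = 1/1.0599 = 0.9435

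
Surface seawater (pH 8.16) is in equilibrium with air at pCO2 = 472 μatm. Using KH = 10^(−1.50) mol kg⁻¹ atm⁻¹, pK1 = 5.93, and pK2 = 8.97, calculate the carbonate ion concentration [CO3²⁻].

[CO2*] = KH · pCO2 = 10^(−1.50) × 472×10^-6 = 1.493×10^-5 mol/kg
α₀ = 1/(1 + K1/[H⁺] + K1K2/[H⁺]²) = 1/(1 + 10^+2.23 + 10^+1.42) = 0.005073
DIC = [CO2*]/α₀ = 1.493×10^-5 / 0.005073 = 2.942 mmol/kg
[CO3²⁻] = α₂·DIC; α₂ = 0.1334, so [CO3²⁻] = 0.1334 × 2.942 = 0.393 mmol/kg

[CO3²⁻] = 0.393 mmol/kg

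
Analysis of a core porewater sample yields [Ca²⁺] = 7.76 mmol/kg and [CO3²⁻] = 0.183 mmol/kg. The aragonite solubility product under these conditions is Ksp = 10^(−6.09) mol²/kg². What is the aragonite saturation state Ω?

Ksp = 10^(−6.09) = 8.128×10^-7
Ω = [Ca²⁺][CO3²⁻]/Ksp = (7.76×10^-3)(0.183×10^-3) / 8.128×10^-7 = 1.75

Ω = 1.75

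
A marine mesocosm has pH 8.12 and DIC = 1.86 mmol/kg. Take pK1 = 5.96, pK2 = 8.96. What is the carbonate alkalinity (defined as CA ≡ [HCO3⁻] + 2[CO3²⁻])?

CA = 2.08 mmol/kg

CA = [HCO3⁻] + 2[CO3²⁻] = (α₁ + 2α₂)·DIC
At pH 8.12: [H⁺]/K1 = 10^-2.16 = 0.0069183, K2/[H⁺] = 10^-0.84 = 0.14454
α₁ = 1/(1 + 0.0069183 + 0.14454) = 1/1.1515 = 0.8685; α₂ = α₁·K2/[H⁺] = 0.1255
α₁ + 2α₂ = 1.1195
CA = 1.1195 × 1.86 = 2.08 mmol/kg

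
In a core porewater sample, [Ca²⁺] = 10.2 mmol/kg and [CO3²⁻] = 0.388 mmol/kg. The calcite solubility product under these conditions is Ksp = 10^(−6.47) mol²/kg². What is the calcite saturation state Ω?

Ω = 11.7

Ksp = 10^(−6.47) = 3.388×10^-7
Ω = [Ca²⁺][CO3²⁻]/Ksp = (10.2×10^-3)(0.388×10^-3) / 3.388×10^-7 = 11.7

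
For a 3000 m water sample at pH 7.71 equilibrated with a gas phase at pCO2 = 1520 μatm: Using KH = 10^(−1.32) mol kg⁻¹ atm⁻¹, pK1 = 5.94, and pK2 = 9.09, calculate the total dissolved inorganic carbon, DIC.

DIC = 4.54 mmol/kg

[CO2*] = KH · pCO2 = 10^(−1.32) × 1520×10^-6 = 7.275×10^-5 mol/kg
α₀ = 1/(1 + K1/[H⁺] + K1K2/[H⁺]²) = 1/(1 + 10^+1.77 + 10^+0.39) = 0.01604
DIC = [CO2*]/α₀ = 7.275×10^-5 / 0.01604 = 4.54 mmol/kg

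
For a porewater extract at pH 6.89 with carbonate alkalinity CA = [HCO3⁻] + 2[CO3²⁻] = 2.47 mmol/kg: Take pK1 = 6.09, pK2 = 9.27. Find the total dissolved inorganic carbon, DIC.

CA = [HCO3⁻] + 2[CO3²⁻] = (α₁ + 2α₂)·DIC
At pH 6.89: [H⁺]/K1 = 10^-0.80 = 0.15849, K2/[H⁺] = 10^-2.38 = 0.0041687
α₁ = 1/(1 + 0.15849 + 0.0041687) = 1/1.1627 = 0.8601; α₂ = α₁·K2/[H⁺] = 0.003585
α₁ + 2α₂ = 0.8673
DIC = CA / (α₁ + 2α₂) = 2.47 / 0.8673 = 2.85 mmol/kg

DIC = 2.85 mmol/kg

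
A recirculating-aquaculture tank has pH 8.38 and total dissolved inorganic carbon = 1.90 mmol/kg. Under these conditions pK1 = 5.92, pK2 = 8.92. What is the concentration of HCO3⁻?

α₁ = 1 / (1 + [H⁺]/K1 + K2/[H⁺]) = 1 / (1 + 10^-2.46 + 10^-0.54)
   = 1 / (1 + 0.0034674 + 0.28840) = 1/1.2919 = 0.7741
[HCO3⁻] = α₁ × DIC = 0.7741 × 1.90 = 1.47 mmol/kg

[HCO3⁻] = 1.47 mmol/kg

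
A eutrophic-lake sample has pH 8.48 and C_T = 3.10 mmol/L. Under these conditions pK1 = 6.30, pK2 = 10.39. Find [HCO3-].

α₁ = 1 / (1 + [H⁺]/K1 + K2/[H⁺]) = 1 / (1 + 10^-2.18 + 10^-1.91)
   = 1 / (1 + 0.0066069 + 0.012303) = 1/1.0189 = 0.9814
[HCO3⁻] = α₁ × DIC = 0.9814 × 3.10 = 3.04 mmol/L

[HCO3⁻] = 3.04 mmol/L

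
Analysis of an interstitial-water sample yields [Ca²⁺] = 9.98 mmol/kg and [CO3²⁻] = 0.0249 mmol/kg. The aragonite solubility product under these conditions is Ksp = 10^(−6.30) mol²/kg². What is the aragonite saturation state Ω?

Ω = 0.496

Ksp = 10^(−6.30) = 5.012×10^-7
Ω = [Ca²⁺][CO3²⁻]/Ksp = (9.98×10^-3)(0.0249×10^-3) / 5.012×10^-7 = 0.496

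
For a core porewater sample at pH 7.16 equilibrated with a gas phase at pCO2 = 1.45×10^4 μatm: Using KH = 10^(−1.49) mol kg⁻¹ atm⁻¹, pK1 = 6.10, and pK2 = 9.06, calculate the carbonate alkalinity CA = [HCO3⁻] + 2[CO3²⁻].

[CO2*] = KH · pCO2 = 10^(−1.49) × 1.45×10^4×10^-6 = 4.692×10^-4 mol/kg
α₀ = 1/(1 + K1/[H⁺] + K1K2/[H⁺]²) = 1/(1 + 10^+1.06 + 10^-0.84) = 0.07920
DIC = [CO2*]/α₀ = 4.692×10^-4 / 0.07920 = 5.924 mmol/kg
CA = (α₁ + 2α₂)·DIC = (0.9094 + 2×0.01145) × 5.924 = 5.52 mmol/kg

CA = 5.52 mmol/kg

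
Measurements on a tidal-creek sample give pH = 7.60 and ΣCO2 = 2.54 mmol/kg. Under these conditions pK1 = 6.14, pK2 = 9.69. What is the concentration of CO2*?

α₀ = 1 / (1 + K1/[H⁺] + K1K2/[H⁺]²) = 1 / (1 + 10^+1.46 + 10^-0.63)
   = 1 / (1 + 28.840 + 0.23442) = 1/30.075 = 0.03325
[CO2*] = α₀ × DIC = 0.03325 × 2.54 = 0.0845 mmol/kg

[CO2*] = 0.0845 mmol/kg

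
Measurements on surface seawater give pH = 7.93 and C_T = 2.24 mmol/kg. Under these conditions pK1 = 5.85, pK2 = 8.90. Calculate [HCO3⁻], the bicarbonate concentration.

[HCO3⁻] = 2.01 mmol/kg

α₁ = 1 / (1 + [H⁺]/K1 + K2/[H⁺]) = 1 / (1 + 10^-2.08 + 10^-0.97)
   = 1 / (1 + 0.0083176 + 0.10715) = 1/1.1155 = 0.8965
[HCO3⁻] = α₁ × DIC = 0.8965 × 2.24 = 2.01 mmol/kg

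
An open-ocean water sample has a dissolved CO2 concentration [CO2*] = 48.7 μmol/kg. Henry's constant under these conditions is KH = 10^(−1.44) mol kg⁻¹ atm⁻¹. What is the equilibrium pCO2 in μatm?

pCO2 = 1340 μatm

KH = 10^(−1.44) = 3.631×10^-2 mol kg⁻¹ atm⁻¹
pCO2 = [CO2*]/KH = 48.7×10^-6 / 3.631×10^-2 = 1.34×10^-3 atm = 1340 μatm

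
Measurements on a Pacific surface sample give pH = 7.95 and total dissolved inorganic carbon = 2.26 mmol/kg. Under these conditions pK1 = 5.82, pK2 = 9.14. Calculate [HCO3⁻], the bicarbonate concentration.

α₁ = 1 / (1 + [H⁺]/K1 + K2/[H⁺]) = 1 / (1 + 10^-2.13 + 10^-1.19)
   = 1 / (1 + 0.0074131 + 0.064565) = 1/1.0720 = 0.9329
[HCO3⁻] = α₁ × DIC = 0.9329 × 2.26 = 2.11 mmol/kg

[HCO3⁻] = 2.11 mmol/kg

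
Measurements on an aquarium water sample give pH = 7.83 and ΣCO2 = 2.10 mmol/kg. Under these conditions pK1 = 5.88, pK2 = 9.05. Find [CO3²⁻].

α₂ = 1 / (1 + [H⁺]/K2 + [H⁺]²/(K1K2)) = 1 / (1 + 10^+1.22 + 10^-0.73)
   = 1 / (1 + 16.596 + 0.18621) = 1/17.782 = 0.05624
[CO3²⁻] = α₂ × DIC = 0.05624 × 2.10 = 0.118 mmol/kg

[CO3²⁻] = 0.118 mmol/kg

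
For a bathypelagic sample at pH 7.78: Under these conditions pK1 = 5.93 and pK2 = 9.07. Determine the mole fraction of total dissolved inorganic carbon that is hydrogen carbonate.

α₁ = 0.939

α₁ = 1 / (1 + [H⁺]/K1 + K2/[H⁺]) = 1 / (1 + 10^-1.85 + 10^-1.29)
   = 1 / (1 + 0.014125 + 0.051286) = 1/1.0654 = 0.9386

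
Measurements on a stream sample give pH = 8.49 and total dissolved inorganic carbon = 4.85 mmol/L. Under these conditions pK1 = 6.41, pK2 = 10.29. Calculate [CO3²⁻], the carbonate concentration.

α₂ = 1 / (1 + [H⁺]/K2 + [H⁺]²/(K1K2)) = 1 / (1 + 10^+1.80 + 10^-0.28)
   = 1 / (1 + 63.096 + 0.52481) = 1/64.621 = 0.01547
[CO3²⁻] = α₂ × DIC = 0.01547 × 4.85 = 0.0751 mmol/L

[CO3²⁻] = 0.0751 mmol/L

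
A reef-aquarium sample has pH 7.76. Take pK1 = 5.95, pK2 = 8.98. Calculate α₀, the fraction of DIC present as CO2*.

α₀ = 1 / (1 + K1/[H⁺] + K1K2/[H⁺]²) = 1 / (1 + 10^+1.81 + 10^+0.59)
   = 1 / (1 + 64.565 + 3.8905) = 1/69.456 = 0.01440

α₀ = 0.0144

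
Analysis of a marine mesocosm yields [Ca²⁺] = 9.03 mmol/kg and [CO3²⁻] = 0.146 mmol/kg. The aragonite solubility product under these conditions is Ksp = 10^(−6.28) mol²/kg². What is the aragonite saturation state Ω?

Ksp = 10^(−6.28) = 5.248×10^-7
Ω = [Ca²⁺][CO3²⁻]/Ksp = (9.03×10^-3)(0.146×10^-3) / 5.248×10^-7 = 2.51

Ω = 2.51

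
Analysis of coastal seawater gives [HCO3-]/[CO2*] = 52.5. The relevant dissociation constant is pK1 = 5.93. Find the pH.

pH = 7.65

From K1 = [H⁺][HCO3-]/[CO2*]:  pH = pK1 + log₁₀([HCO3-]/[CO2*])
log₁₀(52.5) = +1.720
pH = 5.93 + (+1.720) = 7.65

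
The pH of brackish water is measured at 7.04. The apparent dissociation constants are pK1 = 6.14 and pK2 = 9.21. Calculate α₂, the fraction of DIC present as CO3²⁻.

α₂ = 1 / (1 + [H⁺]/K2 + [H⁺]²/(K1K2)) = 1 / (1 + 10^+2.17 + 10^+1.27)
   = 1 / (1 + 147.91 + 18.621) = 1/167.53 = 0.005969

α₂ = 0.00597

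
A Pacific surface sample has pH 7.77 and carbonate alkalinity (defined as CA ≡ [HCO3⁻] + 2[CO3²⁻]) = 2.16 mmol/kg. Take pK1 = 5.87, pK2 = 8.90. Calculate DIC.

CA = [HCO3⁻] + 2[CO3²⁻] = (α₁ + 2α₂)·DIC
At pH 7.77: [H⁺]/K1 = 10^-1.90 = 0.012589, K2/[H⁺] = 10^-1.13 = 0.074131
α₁ = 1/(1 + 0.012589 + 0.074131) = 1/1.0867 = 0.9202; α₂ = α₁·K2/[H⁺] = 0.06822
α₁ + 2α₂ = 1.0566
DIC = CA / (α₁ + 2α₂) = 2.16 / 1.0566 = 2.04 mmol/kg

DIC = 2.04 mmol/kg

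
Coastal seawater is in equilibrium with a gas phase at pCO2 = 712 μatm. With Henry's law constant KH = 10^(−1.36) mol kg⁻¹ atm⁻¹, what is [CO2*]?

KH = 10^(−1.36) = 4.365×10^-2 mol kg⁻¹ atm⁻¹
[CO2*] = KH · pCO2 = 4.365×10^-2 × 712×10^-6 atm = 3.11×10^-5 mol/kg

[CO2*] = 31.1 μmol/kg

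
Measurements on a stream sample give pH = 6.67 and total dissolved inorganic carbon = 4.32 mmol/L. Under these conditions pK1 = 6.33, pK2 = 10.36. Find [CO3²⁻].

[CO3²⁻] = 0.605 μmol/L

α₂ = 1 / (1 + [H⁺]/K2 + [H⁺]²/(K1K2)) = 1 / (1 + 10^+3.69 + 10^+3.35)
   = 1 / (1 + 4897.8 + 2238.7) = 1/7137.5 = 0.0001401
[CO3²⁻] = α₂ × DIC = 0.0001401 × 4.32 = 0.000605 mmol/L = 0.605 μmol/L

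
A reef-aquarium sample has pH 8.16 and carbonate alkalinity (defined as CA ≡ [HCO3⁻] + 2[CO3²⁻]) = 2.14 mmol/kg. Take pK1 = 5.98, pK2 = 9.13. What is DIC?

CA = [HCO3⁻] + 2[CO3²⁻] = (α₁ + 2α₂)·DIC
At pH 8.16: [H⁺]/K1 = 10^-2.18 = 0.0066069, K2/[H⁺] = 10^-0.97 = 0.10715
α₁ = 1/(1 + 0.0066069 + 0.10715) = 1/1.1138 = 0.8979; α₂ = α₁·K2/[H⁺] = 0.09621
α₁ + 2α₂ = 1.0903
DIC = CA / (α₁ + 2α₂) = 2.14 / 1.0903 = 1.96 mmol/kg

DIC = 1.96 mmol/kg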